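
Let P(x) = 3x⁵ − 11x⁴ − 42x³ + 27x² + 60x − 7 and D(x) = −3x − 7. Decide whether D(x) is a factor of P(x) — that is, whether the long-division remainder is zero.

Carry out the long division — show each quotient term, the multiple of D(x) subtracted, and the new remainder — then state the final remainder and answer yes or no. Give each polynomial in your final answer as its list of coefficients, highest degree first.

Step 1: lead(3x⁵ − 11x⁴ − 42x³ + 27x² + 60x − 7) ÷ lead(D) = 3x⁵ ÷ −3x = −x⁴. Subtract (−x⁴)·D = 3x⁵ + 7x⁴. Remainder: −18x⁴ − 42x³ + 27x² + 60x − 7.
Step 2: lead(−18x⁴ − 42x³ + 27x² + 60x − 7) ÷ lead(D) = −18x⁴ ÷ −3x = 6x³. Subtract (6x³)·D = −18x⁴ − 42x³. Remainder: 27x² + 60x − 7.
Step 3: lead(27x² + 60x − 7) ÷ lead(D) = 27x² ÷ −3x = −9x. Subtract (−9x)·D = 27x² + 63x. Remainder: −3x − 7.
Step 4: lead(−3x − 7) ÷ lead(D) = −3x ÷ −3x = 1. Subtract (1)·D = −3x − 7. Remainder: 0.

R = [0], so D(x) is a factor of P(x). yes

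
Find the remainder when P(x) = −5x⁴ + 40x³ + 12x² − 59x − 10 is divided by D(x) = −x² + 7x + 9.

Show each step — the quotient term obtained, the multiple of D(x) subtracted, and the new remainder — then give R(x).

R(x) = 8

Step 1: lead(−5x⁴ + 40x³ + 12x² − 59x − 10) ÷ lead(D) = −5x⁴ ÷ −x² = 5x². Subtract (5x²)·D = −5x⁴ + 35x³ + 45x². Remainder: 5x³ − 33x² − 59x − 10.
Step 2: lead(5x³ − 33x² − 59x − 10) ÷ lead(D) = 5x³ ÷ −x² = −5x. Subtract (−5x)·D = 5x³ − 35x² − 45x. Remainder: 2x² − 14x − 10.
Step 3: lead(2x² − 14x − 10) ÷ lead(D) = 2x² ÷ −x² = −2. Subtract (−2)·D = 2x² − 14x − 18. Remainder: 8.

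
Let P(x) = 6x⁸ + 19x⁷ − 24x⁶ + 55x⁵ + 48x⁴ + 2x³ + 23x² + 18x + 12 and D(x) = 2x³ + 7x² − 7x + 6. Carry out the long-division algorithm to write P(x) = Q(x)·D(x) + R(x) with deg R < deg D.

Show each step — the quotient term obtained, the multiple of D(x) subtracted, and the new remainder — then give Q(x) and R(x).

Step 1: lead(6x⁸ + 19x⁷ − 24x⁶ + 55x⁵ + 48x⁴ + 2x³ + 23x² + 18x + 12) ÷ lead(D) = 6x⁸ ÷ 2x³ = 3x⁵. Subtract (3x⁵)·D = 6x⁸ + 21x⁷ − 21x⁶ + 18x⁵. Remainder: −2x⁷ − 3x⁶ + 37x⁵ + 48x⁴ + 2x³ + 23x² + 18x + 12.
Step 2: lead(−2x⁷ − 3x⁶ + 37x⁵ + 48x⁴ + 2x³ + 23x² + 18x + 12) ÷ lead(D) = −2x⁷ ÷ 2x³ = −x⁴. Subtract (−x⁴)·D = −2x⁷ − 7x⁶ + 7x⁵ − 6x⁴. Remainder: 4x⁶ + 30x⁵ + 54x⁴ + 2x³ + 23x² + 18x + 12.
Step 3: lead(4x⁶ + 30x⁵ + 54x⁴ + 2x³ + 23x² + 18x + 12) ÷ lead(D) = 4x⁶ ÷ 2x³ = 2x³. Subtract (2x³)·D = 4x⁶ + 14x⁵ − 14x⁴ + 12x³. Remainder: 16x⁵ + 68x⁴ − 10x³ + 23x² + 18x + 12.
Step 4: lead(16x⁵ + 68x⁴ − 10x³ + 23x² + 18x + 12) ÷ lead(D) = 16x⁵ ÷ 2x³ = 8x². Subtract (8x²)·D = 16x⁵ + 56x⁴ − 56x³ + 48x². Remainder: 12x⁴ + 46x³ − 25x² + 18x + 12.
Step 5: lead(12x⁴ + 46x³ − 25x² + 18x + 12) ÷ lead(D) = 12x⁴ ÷ 2x³ = 6x. Subtract (6x)·D = 12x⁴ + 42x³ − 42x² + 36x. Remainder: 4x³ + 17x² − 18x + 12.
Step 6: lead(4x³ + 17x² − 18x + 12) ÷ lead(D) = 4x³ ÷ 2x³ = 2. Subtract (2)·D = 4x³ + 14x² − 14x + 12. Remainder: 3x² − 4x.

Q(x) = 3x⁵ − x⁴ + 2x³ + 8x² + 6x + 2; R(x) = 3x² − 4x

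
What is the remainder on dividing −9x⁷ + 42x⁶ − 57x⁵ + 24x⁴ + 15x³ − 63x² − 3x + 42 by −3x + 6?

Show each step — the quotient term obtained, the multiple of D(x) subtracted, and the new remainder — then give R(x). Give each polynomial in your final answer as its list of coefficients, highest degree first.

R = [0]

Step 1: lead(−9x⁷ + 42x⁶ − 57x⁵ + 24x⁴ + 15x³ − 63x² − 3x + 42) ÷ lead(D) = −9x⁷ ÷ −3x = 3x⁶. Subtract (3x⁶)·D = −9x⁷ + 18x⁶. Remainder: 24x⁶ − 57x⁵ + 24x⁴ + 15x³ − 63x² − 3x + 42.
Step 2: lead(24x⁶ − 57x⁵ + 24x⁴ + 15x³ − 63x² − 3x + 42) ÷ lead(D) = 24x⁶ ÷ −3x = −8x⁵. Subtract (−8x⁵)·D = 24x⁶ − 48x⁵. Remainder: −9x⁵ + 24x⁴ + 15x³ − 63x² − 3x + 42.
Step 3: lead(−9x⁵ + 24x⁴ + 15x³ − 63x² − 3x + 42) ÷ lead(D) = −9x⁵ ÷ −3x = 3x⁴. Subtract (3x⁴)·D = −9x⁵ + 18x⁴. Remainder: 6x⁴ + 15x³ − 63x² − 3x + 42.
Step 4: lead(6x⁴ + 15x³ − 63x² − 3x + 42) ÷ lead(D) = 6x⁴ ÷ −3x = −2x³. Subtract (−2x³)·D = 6x⁴ − 12x³. Remainder: 27x³ − 63x² − 3x + 42.
Step 5: lead(27x³ − 63x² − 3x + 42) ÷ lead(D) = 27x³ ÷ −3x = −9x². Subtract (−9x²)·D = 27x³ − 54x². Remainder: −9x² − 3x + 42.
Step 6: lead(−9x² − 3x + 42) ÷ lead(D) = −9x² ÷ −3x = 3x. Subtract (3x)·D = −9x² + 18x. Remainder: −21x + 42.
Step 7: lead(−21x + 42) ÷ lead(D) = −21x ÷ −3x = 7. Subtract (7)·D = −21x + 42. Remainder: 0.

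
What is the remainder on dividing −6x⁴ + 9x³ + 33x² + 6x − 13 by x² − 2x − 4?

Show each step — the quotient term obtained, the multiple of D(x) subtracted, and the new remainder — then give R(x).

R(x) = −1

Step 1: lead(−6x⁴ + 9x³ + 33x² + 6x − 13) ÷ lead(D) = −6x⁴ ÷ x² = −6x². Subtract (−6x²)·D = −6x⁴ + 12x³ + 24x². Remainder: −3x³ + 9x² + 6x − 13.
Step 2: lead(−3x³ + 9x² + 6x − 13) ÷ lead(D) = −3x³ ÷ x² = −3x. Subtract (−3x)·D = −3x³ + 6x² + 12x. Remainder: 3x² − 6x − 13.
Step 3: lead(3x² − 6x − 13) ÷ lead(D) = 3x² ÷ x² = 3. Subtract (3)·D = 3x² − 6x − 12. Remainder: −1.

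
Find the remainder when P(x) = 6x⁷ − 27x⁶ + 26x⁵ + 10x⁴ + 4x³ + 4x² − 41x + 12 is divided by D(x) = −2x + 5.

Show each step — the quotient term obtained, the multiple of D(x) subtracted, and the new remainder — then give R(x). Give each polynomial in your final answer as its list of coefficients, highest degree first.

Step 1: lead(6x⁷ − 27x⁶ + 26x⁵ + 10x⁴ + 4x³ + 4x² − 41x + 12) ÷ lead(D) = 6x⁷ ÷ −2x = −3x⁶. Subtract (−3x⁶)·D = 6x⁷ − 15x⁶. Remainder: −12x⁶ + 26x⁵ + 10x⁴ + 4x³ + 4x² − 41x + 12.
Step 2: lead(−12x⁶ + 26x⁵ + 10x⁴ + 4x³ + 4x² − 41x + 12) ÷ lead(D) = −12x⁶ ÷ −2x = 6x⁵. Subtract (6x⁵)·D = −12x⁶ + 30x⁵. Remainder: −4x⁵ + 10x⁴ + 4x³ + 4x² − 41x + 12.
Step 3: lead(−4x⁵ + 10x⁴ + 4x³ + 4x² − 41x + 12) ÷ lead(D) = −4x⁵ ÷ −2x = 2x⁴. Subtract (2x⁴)·D = −4x⁵ + 10x⁴. Remainder: 4x³ + 4x² − 41x + 12.
Step 4: lead(4x³ + 4x² − 41x + 12) ÷ lead(D) = 4x³ ÷ −2x = −2x². Subtract (−2x²)·D = 4x³ − 10x². Remainder: 14x² − 41x + 12.
Step 5: lead(14x² − 41x + 12) ÷ lead(D) = 14x² ÷ −2x = −7x. Subtract (−7x)·D = 14x² − 35x. Remainder: −6x + 12.
Step 6: lead(−6x + 12) ÷ lead(D) = −6x ÷ −2x = 3. Subtract (3)·D = −6x + 15. Remainder: −3.

R = [-3]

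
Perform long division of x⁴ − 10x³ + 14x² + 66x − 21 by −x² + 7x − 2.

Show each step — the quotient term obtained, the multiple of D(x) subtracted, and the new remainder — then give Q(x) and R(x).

Q(x) = −x² + 3x + 9; R(x) = 9x − 3

Step 1: lead(x⁴ − 10x³ + 14x² + 66x − 21) ÷ lead(D) = x⁴ ÷ −x² = −x². Subtract (−x²)·D = x⁴ − 7x³ + 2x². Remainder: −3x³ + 12x² + 66x − 21.
Step 2: lead(−3x³ + 12x² + 66x − 21) ÷ lead(D) = −3x³ ÷ −x² = 3x. Subtract (3x)·D = −3x³ + 21x² − 6x. Remainder: −9x² + 72x − 21.
Step 3: lead(−9x² + 72x − 21) ÷ lead(D) = −9x² ÷ −x² = 9. Subtract (9)·D = −9x² + 63x − 18. Remainder: 9x − 3.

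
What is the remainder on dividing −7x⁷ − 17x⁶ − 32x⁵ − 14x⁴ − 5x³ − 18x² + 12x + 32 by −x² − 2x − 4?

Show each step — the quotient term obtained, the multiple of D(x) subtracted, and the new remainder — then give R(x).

Step 1: lead(−7x⁷ − 17x⁶ − 32x⁵ − 14x⁴ − 5x³ − 18x² + 12x + 32) ÷ lead(D) = −7x⁷ ÷ −x² = 7x⁵. Subtract (7x⁵)·D = −7x⁷ − 14x⁶ − 28x⁵. Remainder: −3x⁶ − 4x⁵ − 14x⁴ − 5x³ − 18x² + 12x + 32.
Step 2: lead(−3x⁶ − 4x⁵ − 14x⁴ − 5x³ − 18x² + 12x + 32) ÷ lead(D) = −3x⁶ ÷ −x² = 3x⁴. Subtract (3x⁴)·D = −3x⁶ − 6x⁵ − 12x⁴. Remainder: 2x⁵ − 2x⁴ − 5x³ − 18x² + 12x + 32.
Step 3: lead(2x⁵ − 2x⁴ − 5x³ − 18x² + 12x + 32) ÷ lead(D) = 2x⁵ ÷ −x² = −2x³. Subtract (−2x³)·D = 2x⁵ + 4x⁴ + 8x³. Remainder: −6x⁴ − 13x³ − 18x² + 12x + 32.
Step 4: lead(−6x⁴ − 13x³ − 18x² + 12x + 32) ÷ lead(D) = −6x⁴ ÷ −x² = 6x². Subtract (6x²)·D = −6x⁴ − 12x³ − 24x². Remainder: −x³ + 6x² + 12x + 32.
Step 5: lead(−x³ + 6x² + 12x + 32) ÷ lead(D) = −x³ ÷ −x² = x. Subtract (x)·D = −x³ − 2x² − 4x. Remainder: 8x² + 16x + 32.
Step 6: lead(8x² + 16x + 32) ÷ lead(D) = 8x² ÷ −x² = −8. Subtract (−8)·D = 8x² + 16x + 32. Remainder: 0.

R(x) = 0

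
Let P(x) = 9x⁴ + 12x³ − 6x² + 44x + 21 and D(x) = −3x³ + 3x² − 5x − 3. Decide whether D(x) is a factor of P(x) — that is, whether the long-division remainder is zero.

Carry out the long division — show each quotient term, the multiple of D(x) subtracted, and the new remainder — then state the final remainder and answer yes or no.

Step 1: lead(9x⁴ + 12x³ − 6x² + 44x + 21) ÷ lead(D) = 9x⁴ ÷ −3x³ = −3x. Subtract (−3x)·D = 9x⁴ − 9x³ + 15x² + 9x. Remainder: 21x³ − 21x² + 35x + 21.
Step 2: lead(21x³ − 21x² + 35x + 21) ÷ lead(D) = 21x³ ÷ −3x³ = −7. Subtract (−7)·D = 21x³ − 21x² + 35x + 21. Remainder: 0.

R(x) = 0, so D(x) is a factor of P(x). yes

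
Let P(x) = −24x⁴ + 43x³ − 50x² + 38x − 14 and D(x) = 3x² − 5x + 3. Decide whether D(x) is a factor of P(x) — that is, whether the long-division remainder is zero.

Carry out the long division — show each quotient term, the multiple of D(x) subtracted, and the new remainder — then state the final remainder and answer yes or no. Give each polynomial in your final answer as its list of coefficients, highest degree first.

R = [7], so D(x) is not a factor of P(x). no

Step 1: lead(−24x⁴ + 43x³ − 50x² + 38x − 14) ÷ lead(D) = −24x⁴ ÷ 3x² = −8x². Subtract (−8x²)·D = −24x⁴ + 40x³ − 24x². Remainder: 3x³ − 26x² + 38x − 14.
Step 2: lead(3x³ − 26x² + 38x − 14) ÷ lead(D) = 3x³ ÷ 3x² = x. Subtract (x)·D = 3x³ − 5x² + 3x. Remainder: −21x² + 35x − 14.
Step 3: lead(−21x² + 35x − 14) ÷ lead(D) = −21x² ÷ 3x² = −7. Subtract (−7)·D = −21x² + 35x − 21. Remainder: 7.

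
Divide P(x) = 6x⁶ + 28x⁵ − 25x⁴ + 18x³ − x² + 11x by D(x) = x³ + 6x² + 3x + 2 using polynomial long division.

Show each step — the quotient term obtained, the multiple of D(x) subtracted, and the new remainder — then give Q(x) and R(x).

Step 1: lead(6x⁶ + 28x⁵ − 25x⁴ + 18x³ − x² + 11x) ÷ lead(D) = 6x⁶ ÷ x³ = 6x³. Subtract (6x³)·D = 6x⁶ + 36x⁵ + 18x⁴ + 12x³. Remainder: −8x⁵ − 43x⁴ + 6x³ − x² + 11x.
Step 2: lead(−8x⁵ − 43x⁴ + 6x³ − x² + 11x) ÷ lead(D) = −8x⁵ ÷ x³ = −8x². Subtract (−8x²)·D = −8x⁵ − 48x⁴ − 24x³ − 16x². Remainder: 5x⁴ + 30x³ + 15x² + 11x.
Step 3: lead(5x⁴ + 30x³ + 15x² + 11x) ÷ lead(D) = 5x⁴ ÷ x³ = 5x. Subtract (5x)·D = 5x⁴ + 30x³ + 15x² + 10x. Remainder: x.

Q(x) = 6x³ − 8x² + 5x; R(x) = x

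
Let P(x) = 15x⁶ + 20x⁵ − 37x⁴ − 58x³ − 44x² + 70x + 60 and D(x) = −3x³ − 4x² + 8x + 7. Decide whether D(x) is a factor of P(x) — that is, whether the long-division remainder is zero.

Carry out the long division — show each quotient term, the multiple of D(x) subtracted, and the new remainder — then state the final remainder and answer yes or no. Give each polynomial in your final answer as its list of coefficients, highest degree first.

Step 1: lead(15x⁶ + 20x⁵ − 37x⁴ − 58x³ − 44x² + 70x + 60) ÷ lead(D) = 15x⁶ ÷ −3x³ = −5x³. Subtract (−5x³)·D = 15x⁶ + 20x⁵ − 40x⁴ − 35x³. Remainder: 3x⁴ − 23x³ − 44x² + 70x + 60.
Step 2: lead(3x⁴ − 23x³ − 44x² + 70x + 60) ÷ lead(D) = 3x⁴ ÷ −3x³ = −x. Subtract (−x)·D = 3x⁴ + 4x³ − 8x² − 7x. Remainder: −27x³ − 36x² + 77x + 60.
Step 3: lead(−27x³ − 36x² + 77x + 60) ÷ lead(D) = −27x³ ÷ −3x³ = 9. Subtract (9)·D = −27x³ − 36x² + 72x + 63. Remainder: 5x − 3.

R = [5, -3], so D(x) is not a factor of P(x). no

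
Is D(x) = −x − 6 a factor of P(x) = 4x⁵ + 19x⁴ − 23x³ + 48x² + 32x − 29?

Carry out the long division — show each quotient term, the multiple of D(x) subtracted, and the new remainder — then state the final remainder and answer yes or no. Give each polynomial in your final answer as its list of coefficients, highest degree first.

Step 1: lead(4x⁵ + 19x⁴ − 23x³ + 48x² + 32x − 29) ÷ lead(D) = 4x⁵ ÷ −x = −4x⁴. Subtract (−4x⁴)·D = 4x⁵ + 24x⁴. Remainder: −5x⁴ − 23x³ + 48x² + 32x − 29.
Step 2: lead(−5x⁴ − 23x³ + 48x² + 32x − 29) ÷ lead(D) = −5x⁴ ÷ −x = 5x³. Subtract (5x³)·D = −5x⁴ − 30x³. Remainder: 7x³ + 48x² + 32x − 29.
Step 3: lead(7x³ + 48x² + 32x − 29) ÷ lead(D) = 7x³ ÷ −x = −7x². Subtract (−7x²)·D = 7x³ + 42x². Remainder: 6x² + 32x − 29.
Step 4: lead(6x² + 32x − 29) ÷ lead(D) = 6x² ÷ −x = −6x. Subtract (−6x)·D = 6x² + 36x. Remainder: −4x − 29.
Step 5: lead(−4x − 29) ÷ lead(D) = −4x ÷ −x = 4. Subtract (4)·D = −4x − 24. Remainder: −5.

R = [-5], so D(x) is not a factor of P(x). no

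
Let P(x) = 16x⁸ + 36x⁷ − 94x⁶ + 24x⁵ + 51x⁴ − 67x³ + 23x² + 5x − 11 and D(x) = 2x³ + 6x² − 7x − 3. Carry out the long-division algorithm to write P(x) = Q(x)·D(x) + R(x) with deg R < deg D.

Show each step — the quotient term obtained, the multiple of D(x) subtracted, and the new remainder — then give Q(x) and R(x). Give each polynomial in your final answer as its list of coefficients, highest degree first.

Step 1: lead(16x⁸ + 36x⁷ − 94x⁶ + 24x⁵ + 51x⁴ − 67x³ + 23x² + 5x − 11) ÷ lead(D) = 16x⁸ ÷ 2x³ = 8x⁵. Subtract (8x⁵)·D = 16x⁸ + 48x⁷ − 56x⁶ − 24x⁵. Remainder: −12x⁷ − 38x⁶ + 48x⁵ + 51x⁴ − 67x³ + 23x² + 5x − 11.
Step 2: lead(−12x⁷ − 38x⁶ + 48x⁵ + 51x⁴ − 67x³ + 23x² + 5x − 11) ÷ lead(D) = −12x⁷ ÷ 2x³ = −6x⁴. Subtract (−6x⁴)·D = −12x⁷ − 36x⁶ + 42x⁵ + 18x⁴. Remainder: −2x⁶ + 6x⁵ + 33x⁴ − 67x³ + 23x² + 5x − 11.
Step 3: lead(−2x⁶ + 6x⁵ + 33x⁴ − 67x³ + 23x² + 5x − 11) ÷ lead(D) = −2x⁶ ÷ 2x³ = −x³. Subtract (−x³)·D = −2x⁶ − 6x⁵ + 7x⁴ + 3x³. Remainder: 12x⁵ + 26x⁴ − 70x³ + 23x² + 5x − 11.
Step 4: lead(12x⁵ + 26x⁴ − 70x³ + 23x² + 5x − 11) ÷ lead(D) = 12x⁵ ÷ 2x³ = 6x². Subtract (6x²)·D = 12x⁵ + 36x⁴ − 42x³ − 18x². Remainder: −10x⁴ − 28x³ + 41x² + 5x − 11.
Step 5: lead(−10x⁴ − 28x³ + 41x² + 5x − 11) ÷ lead(D) = −10x⁴ ÷ 2x³ = −5x. Subtract (−5x)·D = −10x⁴ − 30x³ + 35x² + 15x. Remainder: 2x³ + 6x² − 10x − 11.
Step 6: lead(2x³ + 6x² − 10x − 11) ÷ lead(D) = 2x³ ÷ 2x³ = 1. Subtract (1)·D = 2x³ + 6x² − 7x − 3. Remainder: −3x − 8.

Q = [8, -6, -1, 6, -5, 1]; R = [-3, -8]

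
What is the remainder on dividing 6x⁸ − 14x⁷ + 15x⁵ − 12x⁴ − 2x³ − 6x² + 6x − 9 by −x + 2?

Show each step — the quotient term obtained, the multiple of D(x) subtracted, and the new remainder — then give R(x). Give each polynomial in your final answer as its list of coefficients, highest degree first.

R = [-5]

Step 1: lead(6x⁸ − 14x⁷ + 15x⁵ − 12x⁴ − 2x³ − 6x² + 6x − 9) ÷ lead(D) = 6x⁸ ÷ −x = −6x⁷. Subtract (−6x⁷)·D = 6x⁸ − 12x⁷. Remainder: −2x⁷ + 15x⁵ − 12x⁴ − 2x³ − 6x² + 6x − 9.
Step 2: lead(−2x⁷ + 15x⁵ − 12x⁴ − 2x³ − 6x² + 6x − 9) ÷ lead(D) = −2x⁷ ÷ −x = 2x⁶. Subtract (2x⁶)·D = −2x⁷ + 4x⁶. Remainder: −4x⁶ + 15x⁵ − 12x⁴ − 2x³ − 6x² + 6x − 9.
Step 3: lead(−4x⁶ + 15x⁵ − 12x⁴ − 2x³ − 6x² + 6x − 9) ÷ lead(D) = −4x⁶ ÷ −x = 4x⁵. Subtract (4x⁵)·D = −4x⁶ + 8x⁵. Remainder: 7x⁵ − 12x⁴ − 2x³ − 6x² + 6x − 9.
Step 4: lead(7x⁵ − 12x⁴ − 2x³ − 6x² + 6x − 9) ÷ lead(D) = 7x⁵ ÷ −x = −7x⁴. Subtract (−7x⁴)·D = 7x⁵ − 14x⁴. Remainder: 2x⁴ − 2x³ − 6x² + 6x − 9.
Step 5: lead(2x⁴ − 2x³ − 6x² + 6x − 9) ÷ lead(D) = 2x⁴ ÷ −x = −2x³. Subtract (−2x³)·D = 2x⁴ − 4x³. Remainder: 2x³ − 6x² + 6x − 9.
Step 6: lead(2x³ − 6x² + 6x − 9) ÷ lead(D) = 2x³ ÷ −x = −2x². Subtract (−2x²)·D = 2x³ − 4x². Remainder: −2x² + 6x − 9.
Step 7: lead(−2x² + 6x − 9) ÷ lead(D) = −2x² ÷ −x = 2x. Subtract (2x)·D = −2x² + 4x. Remainder: 2x − 9.
Step 8: lead(2x − 9) ÷ lead(D) = 2x ÷ −x = −2. Subtract (−2)·D = 2x − 4. Remainder: −5.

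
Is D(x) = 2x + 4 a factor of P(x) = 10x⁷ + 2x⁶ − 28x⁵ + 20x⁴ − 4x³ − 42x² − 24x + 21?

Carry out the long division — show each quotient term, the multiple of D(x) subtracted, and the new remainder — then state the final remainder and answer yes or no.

Step 1: lead(10x⁷ + 2x⁶ − 28x⁵ + 20x⁴ − 4x³ − 42x² − 24x + 21) ÷ lead(D) = 10x⁷ ÷ 2x = 5x⁶. Subtract (5x⁶)·D = 10x⁷ + 20x⁶. Remainder: −18x⁶ − 28x⁵ + 20x⁴ − 4x³ − 42x² − 24x + 21.
Step 2: lead(−18x⁶ − 28x⁵ + 20x⁴ − 4x³ − 42x² − 24x + 21) ÷ lead(D) = −18x⁶ ÷ 2x = −9x⁵. Subtract (−9x⁵)·D = −18x⁶ − 36x⁵. Remainder: 8x⁵ + 20x⁴ − 4x³ − 42x² − 24x + 21.
Step 3: lead(8x⁵ + 20x⁴ − 4x³ − 42x² − 24x + 21) ÷ lead(D) = 8x⁵ ÷ 2x = 4x⁴. Subtract (4x⁴)·D = 8x⁵ + 16x⁴. Remainder: 4x⁴ − 4x³ − 42x² − 24x + 21.
Step 4: lead(4x⁴ − 4x³ − 42x² − 24x + 21) ÷ lead(D) = 4x⁴ ÷ 2x = 2x³. Subtract (2x³)·D = 4x⁴ + 8x³. Remainder: −12x³ − 42x² − 24x + 21.
Step 5: lead(−12x³ − 42x² − 24x + 21) ÷ lead(D) = −12x³ ÷ 2x = −6x². Subtract (−6x²)·D = −12x³ − 24x². Remainder: −18x² − 24x + 21.
Step 6: lead(−18x² − 24x + 21) ÷ lead(D) = −18x² ÷ 2x = −9x. Subtract (−9x)·D = −18x² − 36x. Remainder: 12x + 21.
Step 7: lead(12x + 21) ÷ lead(D) = 12x ÷ 2x = 6. Subtract (6)·D = 12x + 24. Remainder: −3.

R(x) = −3, so D(x) is not a factor of P(x). no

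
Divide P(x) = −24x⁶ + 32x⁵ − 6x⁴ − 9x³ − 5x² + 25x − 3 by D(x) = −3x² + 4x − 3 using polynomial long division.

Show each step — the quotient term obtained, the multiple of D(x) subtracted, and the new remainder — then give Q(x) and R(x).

Step 1: lead(−24x⁶ + 32x⁵ − 6x⁴ − 9x³ − 5x² + 25x − 3) ÷ lead(D) = −24x⁶ ÷ −3x² = 8x⁴. Subtract (8x⁴)·D = −24x⁶ + 32x⁵ − 24x⁴. Remainder: 18x⁴ − 9x³ − 5x² + 25x − 3.
Step 2: lead(18x⁴ − 9x³ − 5x² + 25x − 3) ÷ lead(D) = 18x⁴ ÷ −3x² = −6x². Subtract (−6x²)·D = 18x⁴ − 24x³ + 18x². Remainder: 15x³ − 23x² + 25x − 3.
Step 3: lead(15x³ − 23x² + 25x − 3) ÷ lead(D) = 15x³ ÷ −3x² = −5x. Subtract (−5x)·D = 15x³ − 20x² + 15x. Remainder: −3x² + 10x − 3.
Step 4: lead(−3x² + 10x − 3) ÷ lead(D) = −3x² ÷ −3x² = 1. Subtract (1)·D = −3x² + 4x − 3. Remainder: 6x.

Q(x) = 8x⁴ − 6x² − 5x + 1; R(x) = 6x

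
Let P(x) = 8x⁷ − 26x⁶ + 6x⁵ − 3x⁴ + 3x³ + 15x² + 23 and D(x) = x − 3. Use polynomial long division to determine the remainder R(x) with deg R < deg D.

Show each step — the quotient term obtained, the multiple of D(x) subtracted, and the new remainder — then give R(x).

Step 1: lead(8x⁷ − 26x⁶ + 6x⁵ − 3x⁴ + 3x³ + 15x² + 23) ÷ lead(D) = 8x⁷ ÷ x = 8x⁶. Subtract (8x⁶)·D = 8x⁷ − 24x⁶. Remainder: −2x⁶ + 6x⁵ − 3x⁴ + 3x³ + 15x² + 23.
Step 2: lead(−2x⁶ + 6x⁵ − 3x⁴ + 3x³ + 15x² + 23) ÷ lead(D) = −2x⁶ ÷ x = −2x⁵. Subtract (−2x⁵)·D = −2x⁶ + 6x⁵. Remainder: −3x⁴ + 3x³ + 15x² + 23.
Step 3: lead(−3x⁴ + 3x³ + 15x² + 23) ÷ lead(D) = −3x⁴ ÷ x = −3x³. Subtract (−3x³)·D = −3x⁴ + 9x³. Remainder: −6x³ + 15x² + 23.
Step 4: lead(−6x³ + 15x² + 23) ÷ lead(D) = −6x³ ÷ x = −6x². Subtract (−6x²)·D = −6x³ + 18x². Remainder: −3x² + 23.
Step 5: lead(−3x² + 23) ÷ lead(D) = −3x² ÷ x = −3x. Subtract (−3x)·D = −3x² + 9x. Remainder: −9x + 23.
Step 6: lead(−9x + 23) ÷ lead(D) = −9x ÷ x = −9. Subtract (−9)·D = −9x + 27. Remainder: −4.

R(x) = −4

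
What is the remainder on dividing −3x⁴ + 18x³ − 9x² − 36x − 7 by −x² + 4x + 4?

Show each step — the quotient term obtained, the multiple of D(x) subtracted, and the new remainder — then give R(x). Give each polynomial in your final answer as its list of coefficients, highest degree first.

R = [5]

Step 1: lead(−3x⁴ + 18x³ − 9x² − 36x − 7) ÷ lead(D) = −3x⁴ ÷ −x² = 3x². Subtract (3x²)·D = −3x⁴ + 12x³ + 12x². Remainder: 6x³ − 21x² − 36x − 7.
Step 2: lead(6x³ − 21x² − 36x − 7) ÷ lead(D) = 6x³ ÷ −x² = −6x. Subtract (−6x)·D = 6x³ − 24x² − 24x. Remainder: 3x² − 12x − 7.
Step 3: lead(3x² − 12x − 7) ÷ lead(D) = 3x² ÷ −x² = −3. Subtract (−3)·D = 3x² − 12x − 12. Remainder: 5.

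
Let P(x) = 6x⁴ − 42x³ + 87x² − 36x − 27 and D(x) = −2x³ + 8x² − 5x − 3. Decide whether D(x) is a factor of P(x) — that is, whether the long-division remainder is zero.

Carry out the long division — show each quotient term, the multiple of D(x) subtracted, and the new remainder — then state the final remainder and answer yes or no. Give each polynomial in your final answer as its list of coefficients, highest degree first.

Step 1: lead(6x⁴ − 42x³ + 87x² − 36x − 27) ÷ lead(D) = 6x⁴ ÷ −2x³ = −3x. Subtract (−3x)·D = 6x⁴ − 24x³ + 15x² + 9x. Remainder: −18x³ + 72x² − 45x − 27.
Step 2: lead(−18x³ + 72x² − 45x − 27) ÷ lead(D) = −18x³ ÷ −2x³ = 9. Subtract (9)·D = −18x³ + 72x² − 45x − 27. Remainder: 0.

R = [0], so D(x) is a factor of P(x). yes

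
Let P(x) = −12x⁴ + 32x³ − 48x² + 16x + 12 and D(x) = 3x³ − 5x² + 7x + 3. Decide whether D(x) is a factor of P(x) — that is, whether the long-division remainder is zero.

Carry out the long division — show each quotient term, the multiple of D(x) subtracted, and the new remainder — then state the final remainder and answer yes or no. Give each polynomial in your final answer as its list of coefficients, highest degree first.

Step 1: lead(−12x⁴ + 32x³ − 48x² + 16x + 12) ÷ lead(D) = −12x⁴ ÷ 3x³ = −4x. Subtract (−4x)·D = −12x⁴ + 20x³ − 28x² − 12x. Remainder: 12x³ − 20x² + 28x + 12.
Step 2: lead(12x³ − 20x² + 28x + 12) ÷ lead(D) = 12x³ ÷ 3x³ = 4. Subtract (4)·D = 12x³ − 20x² + 28x + 12. Remainder: 0.

R = [0], so D(x) is a factor of P(x). yes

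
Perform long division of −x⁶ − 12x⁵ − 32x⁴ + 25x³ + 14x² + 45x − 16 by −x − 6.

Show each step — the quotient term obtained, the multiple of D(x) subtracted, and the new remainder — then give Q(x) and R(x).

Q(x) = x⁵ + 6x⁴ − 4x³ − x² − 8x + 3; R(x) = 2

Step 1: lead(−x⁶ − 12x⁵ − 32x⁴ + 25x³ + 14x² + 45x − 16) ÷ lead(D) = −x⁶ ÷ −x = x⁵. Subtract (x⁵)·D = −x⁶ − 6x⁵. Remainder: −6x⁵ − 32x⁴ + 25x³ + 14x² + 45x − 16.
Step 2: lead(−6x⁵ − 32x⁴ + 25x³ + 14x² + 45x − 16) ÷ lead(D) = −6x⁵ ÷ −x = 6x⁴. Subtract (6x⁴)·D = −6x⁵ − 36x⁴. Remainder: 4x⁴ + 25x³ + 14x² + 45x − 16.
Step 3: lead(4x⁴ + 25x³ + 14x² + 45x − 16) ÷ lead(D) = 4x⁴ ÷ −x = −4x³. Subtract (−4x³)·D = 4x⁴ + 24x³. Remainder: x³ + 14x² + 45x − 16.
Step 4: lead(x³ + 14x² + 45x − 16) ÷ lead(D) = x³ ÷ −x = −x². Subtract (−x²)·D = x³ + 6x². Remainder: 8x² + 45x − 16.
Step 5: lead(8x² + 45x − 16) ÷ lead(D) = 8x² ÷ −x = −8x. Subtract (−8x)·D = 8x² + 48x. Remainder: −3x − 16.
Step 6: lead(−3x − 16) ÷ lead(D) = −3x ÷ −x = 3. Subtract (3)·D = −3x − 18. Remainder: 2.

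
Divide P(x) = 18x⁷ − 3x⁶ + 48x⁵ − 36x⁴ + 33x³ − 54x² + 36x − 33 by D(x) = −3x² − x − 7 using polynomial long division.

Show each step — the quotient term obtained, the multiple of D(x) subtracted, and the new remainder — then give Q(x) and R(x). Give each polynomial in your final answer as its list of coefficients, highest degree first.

Q = [-6, 3, -3, 6, -6, 6]; R = [9]

Step 1: lead(18x⁷ − 3x⁶ + 48x⁵ − 36x⁴ + 33x³ − 54x² + 36x − 33) ÷ lead(D) = 18x⁷ ÷ −3x² = −6x⁵. Subtract (−6x⁵)·D = 18x⁷ + 6x⁶ + 42x⁵. Remainder: −9x⁶ + 6x⁵ − 36x⁴ + 33x³ − 54x² + 36x − 33.
Step 2: lead(−9x⁶ + 6x⁵ − 36x⁴ + 33x³ − 54x² + 36x − 33) ÷ lead(D) = −9x⁶ ÷ −3x² = 3x⁴. Subtract (3x⁴)·D = −9x⁶ − 3x⁵ − 21x⁴. Remainder: 9x⁵ − 15x⁴ + 33x³ − 54x² + 36x − 33.
Step 3: lead(9x⁵ − 15x⁴ + 33x³ − 54x² + 36x − 33) ÷ lead(D) = 9x⁵ ÷ −3x² = −3x³. Subtract (−3x³)·D = 9x⁵ + 3x⁴ + 21x³. Remainder: −18x⁴ + 12x³ − 54x² + 36x − 33.
Step 4: lead(−18x⁴ + 12x³ − 54x² + 36x − 33) ÷ lead(D) = −18x⁴ ÷ −3x² = 6x². Subtract (6x²)·D = −18x⁴ − 6x³ − 42x². Remainder: 18x³ − 12x² + 36x − 33.
Step 5: lead(18x³ − 12x² + 36x − 33) ÷ lead(D) = 18x³ ÷ −3x² = −6x. Subtract (−6x)·D = 18x³ + 6x² + 42x. Remainder: −18x² − 6x − 33.
Step 6: lead(−18x² − 6x − 33) ÷ lead(D) = −18x² ÷ −3x² = 6. Subtract (6)·D = −18x² − 6x − 42. Remainder: 9.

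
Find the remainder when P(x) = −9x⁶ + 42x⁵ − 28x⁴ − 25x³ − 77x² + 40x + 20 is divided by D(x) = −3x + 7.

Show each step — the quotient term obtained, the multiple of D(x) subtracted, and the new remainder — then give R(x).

Step 1: lead(−9x⁶ + 42x⁵ − 28x⁴ − 25x³ − 77x² + 40x + 20) ÷ lead(D) = −9x⁶ ÷ −3x = 3x⁵. Subtract (3x⁵)·D = −9x⁶ + 21x⁵. Remainder: 21x⁵ − 28x⁴ − 25x³ − 77x² + 40x + 20.
Step 2: lead(21x⁵ − 28x⁴ − 25x³ − 77x² + 40x + 20) ÷ lead(D) = 21x⁵ ÷ −3x = −7x⁴. Subtract (−7x⁴)·D = 21x⁵ − 49x⁴. Remainder: 21x⁴ − 25x³ − 77x² + 40x + 20.
Step 3: lead(21x⁴ − 25x³ − 77x² + 40x + 20) ÷ lead(D) = 21x⁴ ÷ −3x = −7x³. Subtract (−7x³)·D = 21x⁴ − 49x³. Remainder: 24x³ − 77x² + 40x + 20.
Step 4: lead(24x³ − 77x² + 40x + 20) ÷ lead(D) = 24x³ ÷ −3x = −8x². Subtract (−8x²)·D = 24x³ − 56x². Remainder: −21x² + 40x + 20.
Step 5: lead(−21x² + 40x + 20) ÷ lead(D) = −21x² ÷ −3x = 7x. Subtract (7x)·D = −21x² + 49x. Remainder: −9x + 20.
Step 6: lead(−9x + 20) ÷ lead(D) = −9x ÷ −3x = 3. Subtract (3)·D = −9x + 21. Remainder: −1.

R(x) = −1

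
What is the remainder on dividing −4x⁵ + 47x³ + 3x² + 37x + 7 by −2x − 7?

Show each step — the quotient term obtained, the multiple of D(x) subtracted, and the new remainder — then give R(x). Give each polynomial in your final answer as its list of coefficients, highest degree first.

R = [0]

Step 1: lead(−4x⁵ + 47x³ + 3x² + 37x + 7) ÷ lead(D) = −4x⁵ ÷ −2x = 2x⁴. Subtract (2x⁴)·D = −4x⁵ − 14x⁴. Remainder: 14x⁴ + 47x³ + 3x² + 37x + 7.
Step 2: lead(14x⁴ + 47x³ + 3x² + 37x + 7) ÷ lead(D) = 14x⁴ ÷ −2x = −7x³. Subtract (−7x³)·D = 14x⁴ + 49x³. Remainder: −2x³ + 3x² + 37x + 7.
Step 3: lead(−2x³ + 3x² + 37x + 7) ÷ lead(D) = −2x³ ÷ −2x = x². Subtract (x²)·D = −2x³ − 7x². Remainder: 10x² + 37x + 7.
Step 4: lead(10x² + 37x + 7) ÷ lead(D) = 10x² ÷ −2x = −5x. Subtract (−5x)·D = 10x² + 35x. Remainder: 2x + 7.
Step 5: lead(2x + 7) ÷ lead(D) = 2x ÷ −2x = −1. Subtract (−1)·D = 2x + 7. Remainder: 0.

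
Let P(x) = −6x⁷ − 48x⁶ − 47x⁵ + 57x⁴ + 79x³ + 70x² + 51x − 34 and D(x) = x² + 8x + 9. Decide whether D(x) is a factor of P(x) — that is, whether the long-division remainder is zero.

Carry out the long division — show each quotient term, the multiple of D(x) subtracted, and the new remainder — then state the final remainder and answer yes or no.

Step 1: lead(−6x⁷ − 48x⁶ − 47x⁵ + 57x⁴ + 79x³ + 70x² + 51x − 34) ÷ lead(D) = −6x⁷ ÷ x² = −6x⁵. Subtract (−6x⁵)·D = −6x⁷ − 48x⁶ − 54x⁵. Remainder: 7x⁵ + 57x⁴ + 79x³ + 70x² + 51x − 34.
Step 2: lead(7x⁵ + 57x⁴ + 79x³ + 70x² + 51x − 34) ÷ lead(D) = 7x⁵ ÷ x² = 7x³. Subtract (7x³)·D = 7x⁵ + 56x⁴ + 63x³. Remainder: x⁴ + 16x³ + 70x² + 51x − 34.
Step 3: lead(x⁴ + 16x³ + 70x² + 51x − 34) ÷ lead(D) = x⁴ ÷ x² = x². Subtract (x²)·D = x⁴ + 8x³ + 9x². Remainder: 8x³ + 61x² + 51x − 34.
Step 4: lead(8x³ + 61x² + 51x − 34) ÷ lead(D) = 8x³ ÷ x² = 8x. Subtract (8x)·D = 8x³ + 64x² + 72x. Remainder: −3x² − 21x − 34.
Step 5: lead(−3x² − 21x − 34) ÷ lead(D) = −3x² ÷ x² = −3. Subtract (−3)·D = −3x² − 24x − 27. Remainder: 3x − 7.

R(x) = 3x − 7, so D(x) is not a factor of P(x). no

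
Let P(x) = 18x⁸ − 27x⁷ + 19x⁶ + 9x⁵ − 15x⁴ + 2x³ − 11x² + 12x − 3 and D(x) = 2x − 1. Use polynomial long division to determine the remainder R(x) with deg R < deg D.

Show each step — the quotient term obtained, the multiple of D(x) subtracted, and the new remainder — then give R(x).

R(x) = 0

Step 1: lead(18x⁸ − 27x⁷ + 19x⁶ + 9x⁵ − 15x⁴ + 2x³ − 11x² + 12x − 3) ÷ lead(D) = 18x⁸ ÷ 2x = 9x⁷. Subtract (9x⁷)·D = 18x⁸ − 9x⁷. Remainder: −18x⁷ + 19x⁶ + 9x⁵ − 15x⁴ + 2x³ − 11x² + 12x − 3.
Step 2: lead(−18x⁷ + 19x⁶ + 9x⁵ − 15x⁴ + 2x³ − 11x² + 12x − 3) ÷ lead(D) = −18x⁷ ÷ 2x = −9x⁶. Subtract (−9x⁶)·D = −18x⁷ + 9x⁶. Remainder: 10x⁶ + 9x⁵ − 15x⁴ + 2x³ − 11x² + 12x − 3.
Step 3: lead(10x⁶ + 9x⁵ − 15x⁴ + 2x³ − 11x² + 12x − 3) ÷ lead(D) = 10x⁶ ÷ 2x = 5x⁵. Subtract (5x⁵)·D = 10x⁶ − 5x⁵. Remainder: 14x⁵ − 15x⁴ + 2x³ − 11x² + 12x − 3.
Step 4: lead(14x⁵ − 15x⁴ + 2x³ − 11x² + 12x − 3) ÷ lead(D) = 14x⁵ ÷ 2x = 7x⁴. Subtract (7x⁴)·D = 14x⁵ − 7x⁴. Remainder: −8x⁴ + 2x³ − 11x² + 12x − 3.
Step 5: lead(−8x⁴ + 2x³ − 11x² + 12x − 3) ÷ lead(D) = −8x⁴ ÷ 2x = −4x³. Subtract (−4x³)·D = −8x⁴ + 4x³. Remainder: −2x³ − 11x² + 12x − 3.
Step 6: lead(−2x³ − 11x² + 12x − 3) ÷ lead(D) = −2x³ ÷ 2x = −x². Subtract (−x²)·D = −2x³ + x². Remainder: −12x² + 12x − 3.
Step 7: lead(−12x² + 12x − 3) ÷ lead(D) = −12x² ÷ 2x = −6x. Subtract (−6x)·D = −12x² + 6x. Remainder: 6x − 3.
Step 8: lead(6x − 3) ÷ lead(D) = 6x ÷ 2x = 3. Subtract (3)·D = 6x − 3. Remainder: 0.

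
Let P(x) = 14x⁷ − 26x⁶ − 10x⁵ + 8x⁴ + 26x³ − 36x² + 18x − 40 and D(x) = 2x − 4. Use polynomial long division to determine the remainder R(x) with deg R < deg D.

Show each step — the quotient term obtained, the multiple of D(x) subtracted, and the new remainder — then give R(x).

R(x) = −4

Step 1: lead(14x⁷ − 26x⁶ − 10x⁵ + 8x⁴ + 26x³ − 36x² + 18x − 40) ÷ lead(D) = 14x⁷ ÷ 2x = 7x⁶. Subtract (7x⁶)·D = 14x⁷ − 28x⁶. Remainder: 2x⁶ − 10x⁵ + 8x⁴ + 26x³ − 36x² + 18x − 40.
Step 2: lead(2x⁶ − 10x⁵ + 8x⁴ + 26x³ − 36x² + 18x − 40) ÷ lead(D) = 2x⁶ ÷ 2x = x⁵. Subtract (x⁵)·D = 2x⁶ − 4x⁵. Remainder: −6x⁵ + 8x⁴ + 26x³ − 36x² + 18x − 40.
Step 3: lead(−6x⁵ + 8x⁴ + 26x³ − 36x² + 18x − 40) ÷ lead(D) = −6x⁵ ÷ 2x = −3x⁴. Subtract (−3x⁴)·D = −6x⁵ + 12x⁴. Remainder: −4x⁴ + 26x³ − 36x² + 18x − 40.
Step 4: lead(−4x⁴ + 26x³ − 36x² + 18x − 40) ÷ lead(D) = −4x⁴ ÷ 2x = −2x³. Subtract (−2x³)·D = −4x⁴ + 8x³. Remainder: 18x³ − 36x² + 18x − 40.
Step 5: lead(18x³ − 36x² + 18x − 40) ÷ lead(D) = 18x³ ÷ 2x = 9x². Subtract (9x²)·D = 18x³ − 36x². Remainder: 18x − 40.
Step 6: lead(18x − 40) ÷ lead(D) = 18x ÷ 2x = 9. Subtract (9)·D = 18x − 36. Remainder: −4.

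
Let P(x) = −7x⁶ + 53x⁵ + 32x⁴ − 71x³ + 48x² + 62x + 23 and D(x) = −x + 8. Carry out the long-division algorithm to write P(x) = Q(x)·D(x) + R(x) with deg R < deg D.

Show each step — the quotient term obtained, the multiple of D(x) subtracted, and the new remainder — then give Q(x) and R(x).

Q(x) = 7x⁵ + 3x⁴ − 8x³ + 7x² + 8x + 2; R(x) = 7

Step 1: lead(−7x⁶ + 53x⁵ + 32x⁴ − 71x³ + 48x² + 62x + 23) ÷ lead(D) = −7x⁶ ÷ −x = 7x⁵. Subtract (7x⁵)·D = −7x⁶ + 56x⁵. Remainder: −3x⁵ + 32x⁴ − 71x³ + 48x² + 62x + 23.
Step 2: lead(−3x⁵ + 32x⁴ − 71x³ + 48x² + 62x + 23) ÷ lead(D) = −3x⁵ ÷ −x = 3x⁴. Subtract (3x⁴)·D = −3x⁵ + 24x⁴. Remainder: 8x⁴ − 71x³ + 48x² + 62x + 23.
Step 3: lead(8x⁴ − 71x³ + 48x² + 62x + 23) ÷ lead(D) = 8x⁴ ÷ −x = −8x³. Subtract (−8x³)·D = 8x⁴ − 64x³. Remainder: −7x³ + 48x² + 62x + 23.
Step 4: lead(−7x³ + 48x² + 62x + 23) ÷ lead(D) = −7x³ ÷ −x = 7x². Subtract (7x²)·D = −7x³ + 56x². Remainder: −8x² + 62x + 23.
Step 5: lead(−8x² + 62x + 23) ÷ lead(D) = −8x² ÷ −x = 8x. Subtract (8x)·D = −8x² + 64x. Remainder: −2x + 23.
Step 6: lead(−2x + 23) ÷ lead(D) = −2x ÷ −x = 2. Subtract (2)·D = −2x + 16. Remainder: 7.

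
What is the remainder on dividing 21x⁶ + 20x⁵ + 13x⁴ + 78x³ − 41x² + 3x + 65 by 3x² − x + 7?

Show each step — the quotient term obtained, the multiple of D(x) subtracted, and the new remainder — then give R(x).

R(x) = −3x + 9

Step 1: lead(21x⁶ + 20x⁵ + 13x⁴ + 78x³ − 41x² + 3x + 65) ÷ lead(D) = 21x⁶ ÷ 3x² = 7x⁴. Subtract (7x⁴)·D = 21x⁶ − 7x⁵ + 49x⁴. Remainder: 27x⁵ − 36x⁴ + 78x³ − 41x² + 3x + 65.
Step 2: lead(27x⁵ − 36x⁴ + 78x³ − 41x² + 3x + 65) ÷ lead(D) = 27x⁵ ÷ 3x² = 9x³. Subtract (9x³)·D = 27x⁵ − 9x⁴ + 63x³. Remainder: −27x⁴ + 15x³ − 41x² + 3x + 65.
Step 3: lead(−27x⁴ + 15x³ − 41x² + 3x + 65) ÷ lead(D) = −27x⁴ ÷ 3x² = −9x². Subtract (−9x²)·D = −27x⁴ + 9x³ − 63x². Remainder: 6x³ + 22x² + 3x + 65.
Step 4: lead(6x³ + 22x² + 3x + 65) ÷ lead(D) = 6x³ ÷ 3x² = 2x. Subtract (2x)·D = 6x³ − 2x² + 14x. Remainder: 24x² − 11x + 65.
Step 5: lead(24x² − 11x + 65) ÷ lead(D) = 24x² ÷ 3x² = 8. Subtract (8)·D = 24x² − 8x + 56. Remainder: −3x + 9.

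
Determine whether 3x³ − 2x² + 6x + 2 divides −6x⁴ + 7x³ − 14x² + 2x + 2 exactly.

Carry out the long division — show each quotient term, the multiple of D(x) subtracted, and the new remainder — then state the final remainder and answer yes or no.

Step 1: lead(−6x⁴ + 7x³ − 14x² + 2x + 2) ÷ lead(D) = −6x⁴ ÷ 3x³ = −2x. Subtract (−2x)·D = −6x⁴ + 4x³ − 12x² − 4x. Remainder: 3x³ − 2x² + 6x + 2.
Step 2: lead(3x³ − 2x² + 6x + 2) ÷ lead(D) = 3x³ ÷ 3x³ = 1. Subtract (1)·D = 3x³ − 2x² + 6x + 2. Remainder: 0.

R(x) = 0, so D(x) is a factor of P(x). yes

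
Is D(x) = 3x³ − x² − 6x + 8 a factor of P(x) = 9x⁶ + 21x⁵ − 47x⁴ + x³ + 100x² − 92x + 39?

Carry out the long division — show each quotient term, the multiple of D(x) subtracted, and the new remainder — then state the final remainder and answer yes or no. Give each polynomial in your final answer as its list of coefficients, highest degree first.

Step 1: lead(9x⁶ + 21x⁵ − 47x⁴ + x³ + 100x² − 92x + 39) ÷ lead(D) = 9x⁶ ÷ 3x³ = 3x³. Subtract (3x³)·D = 9x⁶ − 3x⁵ − 18x⁴ + 24x³. Remainder: 24x⁵ − 29x⁴ − 23x³ + 100x² − 92x + 39.
Step 2: lead(24x⁵ − 29x⁴ − 23x³ + 100x² − 92x + 39) ÷ lead(D) = 24x⁵ ÷ 3x³ = 8x². Subtract (8x²)·D = 24x⁵ − 8x⁴ − 48x³ + 64x². Remainder: −21x⁴ + 25x³ + 36x² − 92x + 39.
Step 3: lead(−21x⁴ + 25x³ + 36x² − 92x + 39) ÷ lead(D) = −21x⁴ ÷ 3x³ = −7x. Subtract (−7x)·D = −21x⁴ + 7x³ + 42x² − 56x. Remainder: 18x³ − 6x² − 36x + 39.
Step 4: lead(18x³ − 6x² − 36x + 39) ÷ lead(D) = 18x³ ÷ 3x³ = 6. Subtract (6)·D = 18x³ − 6x² − 36x + 48. Remainder: −9.

R = [-9], so D(x) is not a factor of P(x). no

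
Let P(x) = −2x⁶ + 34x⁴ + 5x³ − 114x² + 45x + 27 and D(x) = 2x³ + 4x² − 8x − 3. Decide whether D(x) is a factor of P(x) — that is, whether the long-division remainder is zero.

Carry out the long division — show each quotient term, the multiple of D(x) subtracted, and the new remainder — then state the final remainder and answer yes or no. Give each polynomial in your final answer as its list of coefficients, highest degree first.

Step 1: lead(−2x⁶ + 34x⁴ + 5x³ − 114x² + 45x + 27) ÷ lead(D) = −2x⁶ ÷ 2x³ = −x³. Subtract (−x³)·D = −2x⁶ − 4x⁵ + 8x⁴ + 3x³. Remainder: 4x⁵ + 26x⁴ + 2x³ − 114x² + 45x + 27.
Step 2: lead(4x⁵ + 26x⁴ + 2x³ − 114x² + 45x + 27) ÷ lead(D) = 4x⁵ ÷ 2x³ = 2x². Subtract (2x²)·D = 4x⁵ + 8x⁴ − 16x³ − 6x². Remainder: 18x⁴ + 18x³ − 108x² + 45x + 27.
Step 3: lead(18x⁴ + 18x³ − 108x² + 45x + 27) ÷ lead(D) = 18x⁴ ÷ 2x³ = 9x. Subtract (9x)·D = 18x⁴ + 36x³ − 72x² − 27x. Remainder: −18x³ − 36x² + 72x + 27.
Step 4: lead(−18x³ − 36x² + 72x + 27) ÷ lead(D) = −18x³ ÷ 2x³ = −9. Subtract (−9)·D = −18x³ − 36x² + 72x + 27. Remainder: 0.

R = [0], so D(x) is a factor of P(x). yes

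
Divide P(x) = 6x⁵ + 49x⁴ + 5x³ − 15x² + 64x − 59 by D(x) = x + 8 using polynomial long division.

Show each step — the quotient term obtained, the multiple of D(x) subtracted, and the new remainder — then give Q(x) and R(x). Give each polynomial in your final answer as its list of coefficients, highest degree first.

Step 1: lead(6x⁵ + 49x⁴ + 5x³ − 15x² + 64x − 59) ÷ lead(D) = 6x⁵ ÷ x = 6x⁴. Subtract (6x⁴)·D = 6x⁵ + 48x⁴. Remainder: x⁴ + 5x³ − 15x² + 64x − 59.
Step 2: lead(x⁴ + 5x³ − 15x² + 64x − 59) ÷ lead(D) = x⁴ ÷ x = x³. Subtract (x³)·D = x⁴ + 8x³. Remainder: −3x³ − 15x² + 64x − 59.
Step 3: lead(−3x³ − 15x² + 64x − 59) ÷ lead(D) = −3x³ ÷ x = −3x². Subtract (−3x²)·D = −3x³ − 24x². Remainder: 9x² + 64x − 59.
Step 4: lead(9x² + 64x − 59) ÷ lead(D) = 9x² ÷ x = 9x. Subtract (9x)·D = 9x² + 72x. Remainder: −8x − 59.
Step 5: lead(−8x − 59) ÷ lead(D) = −8x ÷ x = −8. Subtract (−8)·D = −8x − 64. Remainder: 5.

Q = [6, 1, -3, 9, -8]; R = [5]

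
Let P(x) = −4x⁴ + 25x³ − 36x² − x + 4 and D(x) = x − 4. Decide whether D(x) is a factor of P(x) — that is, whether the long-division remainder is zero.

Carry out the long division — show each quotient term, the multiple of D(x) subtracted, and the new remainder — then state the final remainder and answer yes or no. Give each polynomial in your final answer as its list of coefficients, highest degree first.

Step 1: lead(−4x⁴ + 25x³ − 36x² − x + 4) ÷ lead(D) = −4x⁴ ÷ x = −4x³. Subtract (−4x³)·D = −4x⁴ + 16x³. Remainder: 9x³ − 36x² − x + 4.
Step 2: lead(9x³ − 36x² − x + 4) ÷ lead(D) = 9x³ ÷ x = 9x². Subtract (9x²)·D = 9x³ − 36x². Remainder: −x + 4.
Step 3: lead(−x + 4) ÷ lead(D) = −x ÷ x = −1. Subtract (−1)·D = −x + 4. Remainder: 0.

R = [0], so D(x) is a factor of P(x). yes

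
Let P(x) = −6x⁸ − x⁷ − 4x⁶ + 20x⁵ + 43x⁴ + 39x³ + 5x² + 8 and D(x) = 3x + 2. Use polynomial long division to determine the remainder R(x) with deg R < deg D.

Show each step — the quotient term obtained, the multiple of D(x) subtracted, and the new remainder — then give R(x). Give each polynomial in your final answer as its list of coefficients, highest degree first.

Step 1: lead(−6x⁸ − x⁷ − 4x⁶ + 20x⁵ + 43x⁴ + 39x³ + 5x² + 8) ÷ lead(D) = −6x⁸ ÷ 3x = −2x⁷. Subtract (−2x⁷)·D = −6x⁸ − 4x⁷. Remainder: 3x⁷ − 4x⁶ + 20x⁵ + 43x⁴ + 39x³ + 5x² + 8.
Step 2: lead(3x⁷ − 4x⁶ + 20x⁵ + 43x⁴ + 39x³ + 5x² + 8) ÷ lead(D) = 3x⁷ ÷ 3x = x⁶. Subtract (x⁶)·D = 3x⁷ + 2x⁶. Remainder: −6x⁶ + 20x⁵ + 43x⁴ + 39x³ + 5x² + 8.
Step 3: lead(−6x⁶ + 20x⁵ + 43x⁴ + 39x³ + 5x² + 8) ÷ lead(D) = −6x⁶ ÷ 3x = −2x⁵. Subtract (−2x⁵)·D = −6x⁶ − 4x⁵. Remainder: 24x⁵ + 43x⁴ + 39x³ + 5x² + 8.
Step 4: lead(24x⁵ + 43x⁴ + 39x³ + 5x² + 8) ÷ lead(D) = 24x⁵ ÷ 3x = 8x⁴. Subtract (8x⁴)·D = 24x⁵ + 16x⁴. Remainder: 27x⁴ + 39x³ + 5x² + 8.
Step 5: lead(27x⁴ + 39x³ + 5x² + 8) ÷ lead(D) = 27x⁴ ÷ 3x = 9x³. Subtract (9x³)·D = 27x⁴ + 18x³. Remainder: 21x³ + 5x² + 8.
Step 6: lead(21x³ + 5x² + 8) ÷ lead(D) = 21x³ ÷ 3x = 7x². Subtract (7x²)·D = 21x³ + 14x². Remainder: −9x² + 8.
Step 7: lead(−9x² + 8) ÷ lead(D) = −9x² ÷ 3x = −3x. Subtract (−3x)·D = −9x² − 6x. Remainder: 6x + 8.
Step 8: lead(6x + 8) ÷ lead(D) = 6x ÷ 3x = 2. Subtract (2)·D = 6x + 4. Remainder: 4.

R = [4]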